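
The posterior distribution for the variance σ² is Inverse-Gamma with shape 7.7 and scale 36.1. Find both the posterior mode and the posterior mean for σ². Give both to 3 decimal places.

Mode = β/(α+1) = 36.1/8.7 = 4.149.
Mean = β/(α−1) = 36.1/6.7 = 5.388.
The mean is pulled above the mode by the posterior's right skew.

posterior mode = 4.149, posterior mean = 5.388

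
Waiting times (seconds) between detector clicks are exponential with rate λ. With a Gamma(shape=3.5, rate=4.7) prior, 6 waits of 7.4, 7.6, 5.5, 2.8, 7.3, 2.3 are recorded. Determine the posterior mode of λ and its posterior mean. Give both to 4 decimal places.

λ_MAP = 0.2261, E[λ|data] = 0.2527

Σ times = 32.9. Posterior: Gamma(shape = 3.5+6 = 9.5, rate = 4.7+32.9 = 37.6).
Mode = (α−1)/β = 8.5/37.6 = 0.2261.
Mean = α/β = 9.5/37.6 = 0.2527.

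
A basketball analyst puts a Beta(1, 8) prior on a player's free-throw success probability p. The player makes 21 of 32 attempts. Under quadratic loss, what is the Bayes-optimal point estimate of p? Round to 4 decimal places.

Posterior: Beta(1+21, 8+11) = Beta(22, 19).
Mode = (22−1)/(22+19−2) = 21/39 = 0.5385.
Mean = 22/(22+19) = 22/41 = 0.5366.
Quadratic loss ⇒ the optimal estimator is the posterior mean.

0.5366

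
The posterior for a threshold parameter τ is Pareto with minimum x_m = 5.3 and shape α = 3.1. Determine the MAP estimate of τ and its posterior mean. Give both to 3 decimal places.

The Pareto density is strictly decreasing on [x_m, ∞), so the mode is x_m = 5.300.
Mean = α·x_m/(α−1) = 3.1·5.3/2.1 = 7.824.
The posterior is right-skewed, so the mean exceeds the mode.

MAP estimate = 5.300, posterior mean = 7.824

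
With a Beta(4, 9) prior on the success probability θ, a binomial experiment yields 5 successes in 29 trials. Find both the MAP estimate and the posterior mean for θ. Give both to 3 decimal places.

MAP = 0.200, posterior mean = 0.214

Posterior: Beta(4+5, 9+24) = Beta(9, 33).
Mode = (9−1)/(9+33−2) = 8/40 = 0.200.
Mean = 9/(9+33) = 9/42 = 0.214.
The mean is pulled above the mode by the posterior's right skew.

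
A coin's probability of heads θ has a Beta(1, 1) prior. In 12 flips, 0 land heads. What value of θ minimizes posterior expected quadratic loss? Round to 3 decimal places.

Posterior: Beta(1+0, 1+12) = Beta(1, 13).
Since α = 1 ≤ 1 and β > 1, the Beta density is monotone decreasing on [0,1]; the mode is at 0.
Mean = 1/(1+13) = 0.071.
Quadratic loss ⇒ the optimal estimator is the posterior mean.

0.071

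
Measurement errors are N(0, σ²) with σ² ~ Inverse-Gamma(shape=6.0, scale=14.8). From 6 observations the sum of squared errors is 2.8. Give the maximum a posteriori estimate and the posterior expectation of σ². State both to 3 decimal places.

Posterior: Inverse-Gamma(shape = 6.0+6/2 = 9.0, scale = 14.8+2.8/2 = 16.2).
Mode = β/(α+1) = 16.2/10.0 = 1.620.
Mean = β/(α−1) = 16.2/8.0 = 2.025.

MAP = 1.620, posterior mean = 2.025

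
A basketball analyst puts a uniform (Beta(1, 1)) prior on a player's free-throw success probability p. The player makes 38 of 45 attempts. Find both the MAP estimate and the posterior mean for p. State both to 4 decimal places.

Posterior: Beta(1+38, 1+7) = Beta(39, 8).
Mode = (39−1)/(39+8−2) = 38/45 = 0.8444.
Mean = 39/(39+8) = 39/47 = 0.8298.
Mode > mean: the posterior has a left tail.

MAP: 0.8444. Posterior mean: 0.8298.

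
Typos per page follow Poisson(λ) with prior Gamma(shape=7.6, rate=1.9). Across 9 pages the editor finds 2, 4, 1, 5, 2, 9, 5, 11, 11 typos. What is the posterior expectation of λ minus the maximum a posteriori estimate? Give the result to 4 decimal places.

0.0917

Σ counts = 50. Posterior: Gamma(shape = 7.6+50 = 57.6, rate = 1.9+9 = 10.9).
Mode = (α−1)/β = 56.6/10.9 = 5.1927.
Mean = α/β = 57.6/10.9 = 5.2844.
Difference = 5.2844 − 5.1927 = 0.0917.
The mean is pulled above the mode by the posterior's right skew.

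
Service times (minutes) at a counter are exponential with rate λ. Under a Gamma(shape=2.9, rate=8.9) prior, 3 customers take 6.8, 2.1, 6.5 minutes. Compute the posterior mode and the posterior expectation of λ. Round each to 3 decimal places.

MAP = 0.202; posterior mean = 0.243

Σ times = 15.4. Posterior: Gamma(shape = 2.9+3 = 5.9, rate = 8.9+15.4 = 24.3).
Mode = (α−1)/β = 4.9/24.3 = 0.202.
Mean = α/β = 5.9/24.3 = 0.243.
Right-skewed posterior ⇒ mode < mean.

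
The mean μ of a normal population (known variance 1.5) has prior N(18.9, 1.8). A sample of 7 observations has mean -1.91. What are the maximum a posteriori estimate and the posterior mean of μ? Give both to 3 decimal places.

Posterior for μ is Normal. Precision-weighted mean: (1/1.8·18.9 + 7/1.5·-1.91) / (1/1.8 + 7/1.5) = 0.304.
A Normal posterior is symmetric, so mode = mean.

μ_MAP = 0.304, E[μ|data] = 0.304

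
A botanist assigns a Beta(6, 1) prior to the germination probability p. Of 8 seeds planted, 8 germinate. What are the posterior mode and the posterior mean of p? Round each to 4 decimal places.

Posterior: Beta(6+8, 1+0) = Beta(14, 1).
Since β = 1 ≤ 1 and α > 1, the Beta density is monotone increasing on [0,1]; the mode is at 1.
Mean = 14/(14+1) = 0.9333.
Mode > mean: the posterior has a left tail.

MAP: 1.0000. Posterior mean: 0.9333.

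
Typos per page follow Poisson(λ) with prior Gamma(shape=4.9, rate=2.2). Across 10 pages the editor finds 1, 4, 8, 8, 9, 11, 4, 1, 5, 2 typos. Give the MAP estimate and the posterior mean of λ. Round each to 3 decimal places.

λ_MAP = 4.664, E[λ|data] = 4.746

Σ counts = 53. Posterior: Gamma(shape = 4.9+53 = 57.9, rate = 2.2+10 = 12.2).
Mode = (α−1)/β = 56.9/12.2 = 4.664.
Mean = α/β = 57.9/12.2 = 4.746.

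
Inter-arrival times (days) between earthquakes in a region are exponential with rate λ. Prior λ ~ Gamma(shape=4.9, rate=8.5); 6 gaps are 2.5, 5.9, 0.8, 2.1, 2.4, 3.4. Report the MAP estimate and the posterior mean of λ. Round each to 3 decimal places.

MAP estimate = 0.387, posterior mean = 0.426

Σ times = 17.1. Posterior: Gamma(shape = 4.9+6 = 10.9, rate = 8.5+17.1 = 25.6).
Mode = (α−1)/β = 9.9/25.6 = 0.387.
Mean = α/β = 10.9/25.6 = 0.426.
The mean is pulled above the mode by the posterior's right skew.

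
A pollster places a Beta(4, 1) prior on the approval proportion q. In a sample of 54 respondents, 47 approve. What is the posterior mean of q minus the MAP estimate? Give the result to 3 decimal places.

-0.013

Posterior: Beta(4+47, 1+7) = Beta(51, 8).
Mode = (51−1)/(51+8−2) = 50/57 = 0.877.
Mean = 51/(51+8) = 51/59 = 0.864.
Difference = 0.864 − 0.877 = -0.013.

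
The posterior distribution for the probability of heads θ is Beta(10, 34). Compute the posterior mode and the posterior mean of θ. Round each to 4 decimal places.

Mode = (10−1)/(10+34−2) = 9/42 = 0.2143.
Mean = 10/(10+34) = 10/44 = 0.2273.

MAP = 0.2143; posterior mean = 0.2273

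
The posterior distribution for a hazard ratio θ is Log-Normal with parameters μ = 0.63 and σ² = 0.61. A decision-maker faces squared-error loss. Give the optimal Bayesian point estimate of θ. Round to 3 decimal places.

2.547

Mode = exp(μ − σ²) = exp(0.02) = 1.020.
Mean = exp(μ + σ²/2) = exp(0.935) = 2.547.
Squared-error loss ⇒ the optimal estimator is the posterior mean.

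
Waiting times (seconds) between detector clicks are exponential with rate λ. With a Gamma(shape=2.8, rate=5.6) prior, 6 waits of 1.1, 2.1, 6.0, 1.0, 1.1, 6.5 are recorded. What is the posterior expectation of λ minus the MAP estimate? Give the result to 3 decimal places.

Σ times = 17.8. Posterior: Gamma(shape = 2.8+6 = 8.8, rate = 5.6+17.8 = 23.4).
Mode = (α−1)/β = 7.8/23.4 = 0.333.
Mean = α/β = 8.8/23.4 = 0.376.
Difference = 0.376 − 0.333 = 0.043.
The mean is pulled above the mode by the posterior's right skew.

0.043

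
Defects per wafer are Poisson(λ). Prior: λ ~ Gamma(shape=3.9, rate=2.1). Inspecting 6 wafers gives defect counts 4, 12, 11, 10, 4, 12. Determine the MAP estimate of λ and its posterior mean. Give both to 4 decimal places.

λ_MAP = 6.9012, E[λ|data] = 7.0247

Σ counts = 53. Posterior: Gamma(shape = 3.9+53 = 56.9, rate = 2.1+6 = 8.1).
Mode = (α−1)/β = 55.9/8.1 = 6.9012.
Mean = α/β = 56.9/8.1 = 7.0247.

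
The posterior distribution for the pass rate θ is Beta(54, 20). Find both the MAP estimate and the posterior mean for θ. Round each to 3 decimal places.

MAP = 0.736, posterior mean = 0.730

Mode = (54−1)/(54+20−2) = 53/72 = 0.736.
Mean = 54/(54+20) = 54/74 = 0.730.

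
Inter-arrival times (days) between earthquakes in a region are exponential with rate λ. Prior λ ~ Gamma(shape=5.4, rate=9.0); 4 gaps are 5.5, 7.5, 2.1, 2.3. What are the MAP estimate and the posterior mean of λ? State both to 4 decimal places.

Σ times = 17.4. Posterior: Gamma(shape = 5.4+4 = 9.4, rate = 9.0+17.4 = 26.4).
Mode = (α−1)/β = 8.4/26.4 = 0.3182.
Mean = α/β = 9.4/26.4 = 0.3561.
Mean > mode: the posterior has a right tail.

λ_MAP = 0.3182, E[λ|data] = 0.3561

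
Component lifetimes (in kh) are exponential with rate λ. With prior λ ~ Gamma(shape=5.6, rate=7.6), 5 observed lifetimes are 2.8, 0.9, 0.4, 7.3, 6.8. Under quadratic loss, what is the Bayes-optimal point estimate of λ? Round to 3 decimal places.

Σ times = 18.2. Posterior: Gamma(shape = 5.6+5 = 10.6, rate = 7.6+18.2 = 25.8).
Mode = (α−1)/β = 9.6/25.8 = 0.372.
Mean = α/β = 10.6/25.8 = 0.411.
Quadratic loss ⇒ the optimal estimator is the posterior mean.

0.411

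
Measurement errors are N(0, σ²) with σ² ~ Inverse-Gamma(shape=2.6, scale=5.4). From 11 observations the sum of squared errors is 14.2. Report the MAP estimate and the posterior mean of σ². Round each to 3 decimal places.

Posterior: Inverse-Gamma(shape = 2.6+11/2 = 8.1, scale = 5.4+14.2/2 = 12.5).
Mode = β/(α+1) = 12.5/9.1 = 1.374.
Mean = β/(α−1) = 12.5/7.1 = 1.761.

MAP: 1.374. Posterior mean: 1.761.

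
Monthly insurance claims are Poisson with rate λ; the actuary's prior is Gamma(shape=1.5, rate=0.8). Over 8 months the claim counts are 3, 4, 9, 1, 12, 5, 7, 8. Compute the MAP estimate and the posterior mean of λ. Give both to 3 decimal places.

Σ counts = 49. Posterior: Gamma(shape = 1.5+49 = 50.5, rate = 0.8+8 = 8.8).
Mode = (α−1)/β = 49.5/8.8 = 5.625.
Mean = α/β = 50.5/8.8 = 5.739.
Right-skewed posterior ⇒ mode < mean.

MAP = 5.625, posterior mean = 5.739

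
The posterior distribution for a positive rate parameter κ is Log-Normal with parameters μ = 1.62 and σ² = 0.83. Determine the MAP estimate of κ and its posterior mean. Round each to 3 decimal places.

Mode = exp(μ − σ²) = exp(0.79) = 2.203.
Mean = exp(μ + σ²/2) = exp(2.035) = 7.652.

κ_MAP = 2.203, E[κ|data] = 7.652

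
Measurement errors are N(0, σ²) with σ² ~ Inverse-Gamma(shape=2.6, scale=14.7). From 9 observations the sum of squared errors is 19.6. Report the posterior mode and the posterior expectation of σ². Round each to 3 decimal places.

Posterior: Inverse-Gamma(shape = 2.6+9/2 = 7.1, scale = 14.7+19.6/2 = 24.5).
Mode = β/(α+1) = 24.5/8.1 = 3.025.
Mean = β/(α−1) = 24.5/6.1 = 4.016.
The mean is pulled above the mode by the posterior's right skew.

MAP = 3.025; posterior mean = 4.016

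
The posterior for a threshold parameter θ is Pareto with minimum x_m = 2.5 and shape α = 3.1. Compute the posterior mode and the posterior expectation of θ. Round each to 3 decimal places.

The Pareto density is strictly decreasing on [x_m, ∞), so the mode is x_m = 2.500.
Mean = α·x_m/(α−1) = 3.1·2.5/2.1 = 3.690.

MAP: 2.500. Posterior mean: 3.690.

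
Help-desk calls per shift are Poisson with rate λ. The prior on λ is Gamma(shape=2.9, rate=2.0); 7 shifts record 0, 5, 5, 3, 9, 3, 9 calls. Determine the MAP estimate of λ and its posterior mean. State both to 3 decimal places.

Σ counts = 34. Posterior: Gamma(shape = 2.9+34 = 36.9, rate = 2.0+7 = 9.0).
Mode = (α−1)/β = 35.9/9.0 = 3.989.
Mean = α/β = 36.9/9.0 = 4.100.
Mean > mode: the posterior has a right tail.

MAP estimate = 3.989, posterior mean = 4.100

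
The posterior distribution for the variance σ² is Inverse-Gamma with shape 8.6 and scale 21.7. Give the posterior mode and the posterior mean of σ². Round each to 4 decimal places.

Mode = β/(α+1) = 21.7/9.6 = 2.2604.
Mean = β/(α−1) = 21.7/7.6 = 2.8553.

MAP: 2.2604. Posterior mean: 2.8553.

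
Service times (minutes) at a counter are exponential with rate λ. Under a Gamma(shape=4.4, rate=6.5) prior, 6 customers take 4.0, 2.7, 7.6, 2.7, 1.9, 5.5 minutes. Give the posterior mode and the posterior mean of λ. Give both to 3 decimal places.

Σ times = 24.4. Posterior: Gamma(shape = 4.4+6 = 10.4, rate = 6.5+24.4 = 30.9).
Mode = (α−1)/β = 9.4/30.9 = 0.304.
Mean = α/β = 10.4/30.9 = 0.337.
Mean > mode: the posterior has a right tail.

MAP = 0.304, posterior mean = 0.337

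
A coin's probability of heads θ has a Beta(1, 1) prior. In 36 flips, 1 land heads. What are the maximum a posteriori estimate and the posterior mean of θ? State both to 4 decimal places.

MAP = 0.0278; posterior mean = 0.0526

Posterior: Beta(1+1, 1+35) = Beta(2, 36).
Mode = (2−1)/(2+36−2) = 1/36 = 0.0278.
Mean = 2/(2+36) = 2/38 = 0.0526.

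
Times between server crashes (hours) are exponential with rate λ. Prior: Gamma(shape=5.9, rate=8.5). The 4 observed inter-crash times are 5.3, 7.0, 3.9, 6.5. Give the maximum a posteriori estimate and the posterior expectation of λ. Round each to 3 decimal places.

Σ times = 22.7. Posterior: Gamma(shape = 5.9+4 = 9.9, rate = 8.5+22.7 = 31.2).
Mode = (α−1)/β = 8.9/31.2 = 0.285.
Mean = α/β = 9.9/31.2 = 0.317.

maximum a posteriori estimate = 0.285, posterior expectation = 0.317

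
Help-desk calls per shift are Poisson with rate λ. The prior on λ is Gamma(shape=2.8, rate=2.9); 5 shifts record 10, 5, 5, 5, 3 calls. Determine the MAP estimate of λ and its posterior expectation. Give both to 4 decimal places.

Σ counts = 28. Posterior: Gamma(shape = 2.8+28 = 30.8, rate = 2.9+5 = 7.9).
Mode = (α−1)/β = 29.8/7.9 = 3.7722.
Mean = α/β = 30.8/7.9 = 3.8987.

MAP estimate = 3.7722, posterior expectation = 3.8987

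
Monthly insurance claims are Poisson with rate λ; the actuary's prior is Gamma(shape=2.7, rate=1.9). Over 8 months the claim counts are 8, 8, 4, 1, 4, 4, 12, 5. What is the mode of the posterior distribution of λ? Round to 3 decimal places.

Σ counts = 46. Posterior: Gamma(shape = 2.7+46 = 48.7, rate = 1.9+8 = 9.9).
Mode = (α−1)/β = 47.7/9.9 = 4.818.
Mean = α/β = 48.7/9.9 = 4.919.
This is the posterior mode — the MAP estimate.

4.818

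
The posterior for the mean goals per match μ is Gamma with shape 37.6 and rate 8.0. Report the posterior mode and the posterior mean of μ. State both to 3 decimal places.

MAP = 4.575, posterior mean = 4.700

Mode = (α−1)/β = 36.6/8.0 = 4.575.
Mean = α/β = 37.6/8.0 = 4.700.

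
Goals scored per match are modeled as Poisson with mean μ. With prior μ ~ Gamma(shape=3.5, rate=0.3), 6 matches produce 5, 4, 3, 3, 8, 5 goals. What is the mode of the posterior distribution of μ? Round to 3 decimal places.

4.841

Σ counts = 28. Posterior: Gamma(shape = 3.5+28 = 31.5, rate = 0.3+6 = 6.3).
Mode = (α−1)/β = 30.5/6.3 = 4.841.
Mean = α/β = 31.5/6.3 = 5.000.
This is the posterior mode — the MAP estimate.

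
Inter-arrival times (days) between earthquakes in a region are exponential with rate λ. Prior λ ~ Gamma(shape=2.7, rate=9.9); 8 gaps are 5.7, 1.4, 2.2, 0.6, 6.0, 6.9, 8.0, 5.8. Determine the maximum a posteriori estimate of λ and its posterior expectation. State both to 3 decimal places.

Σ times = 36.6. Posterior: Gamma(shape = 2.7+8 = 10.7, rate = 9.9+36.6 = 46.5).
Mode = (α−1)/β = 9.7/46.5 = 0.209.
Mean = α/β = 10.7/46.5 = 0.230.

λ_MAP = 0.209, E[λ|data] = 0.230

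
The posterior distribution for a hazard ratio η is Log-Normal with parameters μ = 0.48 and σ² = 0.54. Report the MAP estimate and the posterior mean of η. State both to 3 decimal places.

Mode = exp(μ − σ²) = exp(-0.06) = 0.942.
Mean = exp(μ + σ²/2) = exp(0.750) = 2.117.

MAP estimate = 0.942, posterior mean = 2.117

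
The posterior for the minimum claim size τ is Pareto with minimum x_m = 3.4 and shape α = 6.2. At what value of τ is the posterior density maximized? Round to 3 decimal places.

The Pareto density is strictly decreasing on [x_m, ∞), so the mode is x_m = 3.400.
Mean = α·x_m/(α−1) = 6.2·3.4/5.2 = 4.054.
This is the posterior mode — the MAP estimate.

3.400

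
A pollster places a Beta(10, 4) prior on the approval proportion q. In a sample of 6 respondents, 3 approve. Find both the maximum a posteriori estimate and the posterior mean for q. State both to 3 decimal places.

q_MAP = 0.667, E[q|data] = 0.650

Posterior: Beta(10+3, 4+3) = Beta(13, 7).
Mode = (13−1)/(13+7−2) = 12/18 = 0.667.
Mean = 13/(13+7) = 13/20 = 0.650.
Mode > mean: the posterior has a left tail.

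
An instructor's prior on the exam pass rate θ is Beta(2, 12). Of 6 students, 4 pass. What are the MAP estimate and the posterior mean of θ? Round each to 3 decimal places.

Posterior: Beta(2+4, 12+2) = Beta(6, 14).
Mode = (6−1)/(6+14−2) = 5/18 = 0.278.
Mean = 6/(6+14) = 6/20 = 0.300.

MAP estimate = 0.278, posterior mean = 0.300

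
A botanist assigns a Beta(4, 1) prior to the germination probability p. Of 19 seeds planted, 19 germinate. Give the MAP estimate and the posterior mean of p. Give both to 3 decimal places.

Posterior: Beta(4+19, 1+0) = Beta(23, 1).
Since β = 1 ≤ 1 and α > 1, the Beta density is monotone increasing on [0,1]; the mode is at 1.
Mean = 23/(23+1) = 0.958.

MAP = 1.000; posterior mean = 0.958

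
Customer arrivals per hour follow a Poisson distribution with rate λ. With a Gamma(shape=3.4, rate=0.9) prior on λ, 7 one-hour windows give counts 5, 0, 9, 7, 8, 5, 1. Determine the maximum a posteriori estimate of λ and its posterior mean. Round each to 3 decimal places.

λ_MAP = 4.734, E[λ|data] = 4.861

Σ counts = 35. Posterior: Gamma(shape = 3.4+35 = 38.4, rate = 0.9+7 = 7.9).
Mode = (α−1)/β = 37.4/7.9 = 4.734.
Mean = α/β = 38.4/7.9 = 4.861.
Mean > mode: the posterior has a right tail.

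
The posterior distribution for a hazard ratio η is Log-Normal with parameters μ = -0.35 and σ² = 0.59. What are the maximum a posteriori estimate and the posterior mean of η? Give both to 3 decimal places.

Mode = exp(μ − σ²) = exp(-0.94) = 0.391.
Mean = exp(μ + σ²/2) = exp(-0.055) = 0.946.
Right-skewed posterior ⇒ mode < mean.

MAP: 0.391. Posterior mean: 0.946.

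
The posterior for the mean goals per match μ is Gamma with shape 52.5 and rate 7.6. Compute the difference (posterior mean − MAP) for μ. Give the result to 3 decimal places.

Mode = (α−1)/β = 51.5/7.6 = 6.776.
Mean = α/β = 52.5/7.6 = 6.908.
Difference = 6.908 − 6.776 = 0.132.

0.132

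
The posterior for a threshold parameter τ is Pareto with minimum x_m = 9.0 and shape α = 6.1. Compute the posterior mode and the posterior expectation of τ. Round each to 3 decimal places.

MAP = 9.000; posterior mean = 10.765

The Pareto density is strictly decreasing on [x_m, ∞), so the mode is x_m = 9.000.
Mean = α·x_m/(α−1) = 6.1·9.0/5.1 = 10.765.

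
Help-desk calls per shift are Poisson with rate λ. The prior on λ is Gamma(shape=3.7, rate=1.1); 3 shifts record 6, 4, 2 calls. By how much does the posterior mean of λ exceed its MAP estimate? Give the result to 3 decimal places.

0.244

Σ counts = 12. Posterior: Gamma(shape = 3.7+12 = 15.7, rate = 1.1+3 = 4.1).
Mode = (α−1)/β = 14.7/4.1 = 3.585.
Mean = α/β = 15.7/4.1 = 3.829.
Difference = 3.829 − 3.585 = 0.244.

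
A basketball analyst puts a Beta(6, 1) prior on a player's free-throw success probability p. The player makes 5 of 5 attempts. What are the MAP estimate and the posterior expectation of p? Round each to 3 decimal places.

MAP = 1.000, posterior mean = 0.917

Posterior: Beta(6+5, 1+0) = Beta(11, 1).
Since β = 1 ≤ 1 and α > 1, the Beta density is monotone increasing on [0,1]; the mode is at 1.
Mean = 11/(11+1) = 0.917.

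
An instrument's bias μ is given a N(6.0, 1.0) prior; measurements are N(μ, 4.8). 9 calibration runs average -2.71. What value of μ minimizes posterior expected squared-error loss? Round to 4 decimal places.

Posterior for μ is Normal. Precision-weighted mean: (1/1.0·6.0 + 9/4.8·-2.71) / (1/1.0 + 9/4.8) = 0.3196.
A Normal posterior is symmetric, so mode = mean.
Squared-error loss ⇒ the optimal estimator is the posterior mean.

0.3196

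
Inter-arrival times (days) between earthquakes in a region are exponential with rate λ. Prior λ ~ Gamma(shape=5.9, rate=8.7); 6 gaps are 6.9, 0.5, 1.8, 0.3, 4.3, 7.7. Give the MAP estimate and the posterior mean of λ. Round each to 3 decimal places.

Σ times = 21.5. Posterior: Gamma(shape = 5.9+6 = 11.9, rate = 8.7+21.5 = 30.2).
Mode = (α−1)/β = 10.9/30.2 = 0.361.
Mean = α/β = 11.9/30.2 = 0.394.

MAP = 0.361, posterior mean = 0.394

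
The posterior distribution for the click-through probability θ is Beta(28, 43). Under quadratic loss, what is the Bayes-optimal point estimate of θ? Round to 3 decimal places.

Mode = (28−1)/(28+43−2) = 27/69 = 0.391.
Mean = 28/(28+43) = 28/71 = 0.394.
Quadratic loss ⇒ the optimal estimator is the posterior mean.

0.394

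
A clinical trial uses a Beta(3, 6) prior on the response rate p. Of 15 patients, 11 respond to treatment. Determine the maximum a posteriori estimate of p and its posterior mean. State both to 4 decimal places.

MAP: 0.5909. Posterior mean: 0.5833.

Posterior: Beta(3+11, 6+4) = Beta(14, 10).
Mode = (14−1)/(14+10−2) = 13/22 = 0.5909.
Mean = 14/(14+10) = 14/24 = 0.5833.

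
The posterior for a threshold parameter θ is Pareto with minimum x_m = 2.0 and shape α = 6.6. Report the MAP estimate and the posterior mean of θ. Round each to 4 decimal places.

θ_MAP = 2.0000, E[θ|data] = 2.3571

The Pareto density is strictly decreasing on [x_m, ∞), so the mode is x_m = 2.0000.
Mean = α·x_m/(α−1) = 6.6·2.0/5.6 = 2.3571.
The mean is pulled above the mode by the posterior's right skew.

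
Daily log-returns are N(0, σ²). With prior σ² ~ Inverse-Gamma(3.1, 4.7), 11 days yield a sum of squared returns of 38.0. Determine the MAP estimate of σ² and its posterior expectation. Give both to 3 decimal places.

MAP: 2.469. Posterior mean: 3.118.

Posterior: Inverse-Gamma(shape = 3.1+11/2 = 8.6, scale = 4.7+38.0/2 = 23.7).
Mode = β/(α+1) = 23.7/9.6 = 2.469.
Mean = β/(α−1) = 23.7/7.6 = 3.118.
The posterior is right-skewed, so the mean exceeds the mode.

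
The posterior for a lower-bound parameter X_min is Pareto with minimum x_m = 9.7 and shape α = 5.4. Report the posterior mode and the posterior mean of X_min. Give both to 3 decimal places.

The Pareto density is strictly decreasing on [x_m, ∞), so the mode is x_m = 9.700.
Mean = α·x_m/(α−1) = 5.4·9.7/4.4 = 11.905.
The posterior is right-skewed, so the mean exceeds the mode.

posterior mode = 9.700, posterior mean = 11.905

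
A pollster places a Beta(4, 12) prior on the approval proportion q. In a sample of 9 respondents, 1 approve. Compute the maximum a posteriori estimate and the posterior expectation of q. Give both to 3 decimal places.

MAP: 0.174. Posterior mean: 0.200.

Posterior: Beta(4+1, 12+8) = Beta(5, 20).
Mode = (5−1)/(5+20−2) = 4/23 = 0.174.
Mean = 5/(5+20) = 5/25 = 0.200.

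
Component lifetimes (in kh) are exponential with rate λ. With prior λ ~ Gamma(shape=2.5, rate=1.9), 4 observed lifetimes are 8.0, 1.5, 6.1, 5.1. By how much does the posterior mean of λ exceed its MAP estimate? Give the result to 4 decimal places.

Σ times = 20.7. Posterior: Gamma(shape = 2.5+4 = 6.5, rate = 1.9+20.7 = 22.6).
Mode = (α−1)/β = 5.5/22.6 = 0.2434.
Mean = α/β = 6.5/22.6 = 0.2876.
Difference = 0.2876 − 0.2434 = 0.0442.
The mean is pulled above the mode by the posterior's right skew.

0.0442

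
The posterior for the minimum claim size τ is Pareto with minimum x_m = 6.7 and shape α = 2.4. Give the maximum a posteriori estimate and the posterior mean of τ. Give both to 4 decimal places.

maximum a posteriori estimate = 6.7000, posterior mean = 11.4857

The Pareto density is strictly decreasing on [x_m, ∞), so the mode is x_m = 6.7000.
Mean = α·x_m/(α−1) = 2.4·6.7/1.4 = 11.4857.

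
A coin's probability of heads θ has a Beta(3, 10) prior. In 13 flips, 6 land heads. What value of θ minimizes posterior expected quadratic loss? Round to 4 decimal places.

0.3462

Posterior: Beta(3+6, 10+7) = Beta(9, 17).
Mode = (9−1)/(9+17−2) = 8/24 = 0.3333.
Mean = 9/(9+17) = 9/26 = 0.3462.
Quadratic loss ⇒ the optimal estimator is the posterior mean.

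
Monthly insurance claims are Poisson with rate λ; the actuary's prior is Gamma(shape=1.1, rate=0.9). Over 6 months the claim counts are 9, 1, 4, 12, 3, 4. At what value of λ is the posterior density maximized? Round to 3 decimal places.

4.797

Σ counts = 33. Posterior: Gamma(shape = 1.1+33 = 34.1, rate = 0.9+6 = 6.9).
Mode = (α−1)/β = 33.1/6.9 = 4.797.
Mean = α/β = 34.1/6.9 = 4.942.
This is the posterior mode — the MAP estimate.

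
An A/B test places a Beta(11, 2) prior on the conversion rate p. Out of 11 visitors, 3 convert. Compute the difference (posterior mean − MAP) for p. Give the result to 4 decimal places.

Posterior: Beta(11+3, 2+8) = Beta(14, 10).
Mode = (14−1)/(14+10−2) = 13/22 = 0.5909.
Mean = 14/(14+10) = 14/24 = 0.5833.
Difference = 0.5833 − 0.5909 = -0.0076.

-0.0076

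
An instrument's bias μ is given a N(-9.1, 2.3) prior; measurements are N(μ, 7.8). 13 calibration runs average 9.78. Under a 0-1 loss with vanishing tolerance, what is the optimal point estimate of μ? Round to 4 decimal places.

Posterior for μ is Normal. Precision-weighted mean: (1/2.3·-9.1 + 13/7.8·9.78) / (1/2.3 + 13/7.8) = 5.8738.
A Normal posterior is symmetric, so mode = mean.
This is the posterior mode — the MAP estimate.

5.8738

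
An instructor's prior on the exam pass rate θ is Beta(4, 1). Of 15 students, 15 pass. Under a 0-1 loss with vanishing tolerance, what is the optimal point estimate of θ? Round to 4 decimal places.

1.0000

Posterior: Beta(4+15, 1+0) = Beta(19, 1).
Since β = 1 ≤ 1 and α > 1, the Beta density is monotone increasing on [0,1]; the mode is at 1.
Mean = 19/(19+1) = 0.9500.
This is the posterior mode — the MAP estimate.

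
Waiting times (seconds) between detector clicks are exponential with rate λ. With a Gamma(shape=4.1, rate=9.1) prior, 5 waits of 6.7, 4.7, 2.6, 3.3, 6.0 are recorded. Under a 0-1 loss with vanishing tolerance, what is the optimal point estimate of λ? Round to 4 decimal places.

Σ times = 23.3. Posterior: Gamma(shape = 4.1+5 = 9.1, rate = 9.1+23.3 = 32.4).
Mode = (α−1)/β = 8.1/32.4 = 0.2500.
Mean = α/β = 9.1/32.4 = 0.2809.
This is the posterior mode — the MAP estimate.

0.2500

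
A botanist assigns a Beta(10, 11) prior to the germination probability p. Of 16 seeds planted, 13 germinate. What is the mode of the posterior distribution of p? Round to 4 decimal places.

0.6286

Posterior: Beta(10+13, 11+3) = Beta(23, 14).
Mode = (23−1)/(23+14−2) = 22/35 = 0.6286.
Mean = 23/(23+14) = 23/37 = 0.6216.
This is the posterior mode — the MAP estimate.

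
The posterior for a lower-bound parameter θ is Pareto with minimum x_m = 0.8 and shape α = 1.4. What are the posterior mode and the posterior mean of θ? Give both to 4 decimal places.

The Pareto density is strictly decreasing on [x_m, ∞), so the mode is x_m = 0.8000.
Mean = α·x_m/(α−1) = 1.4·0.8/0.4 = 2.8000.
Mean > mode: the posterior has a right tail.

MAP = 0.8000, posterior mean = 2.8000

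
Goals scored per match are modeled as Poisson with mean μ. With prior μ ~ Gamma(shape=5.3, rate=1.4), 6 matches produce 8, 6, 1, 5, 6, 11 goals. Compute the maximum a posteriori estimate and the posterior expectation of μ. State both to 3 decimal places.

Σ counts = 37. Posterior: Gamma(shape = 5.3+37 = 42.3, rate = 1.4+6 = 7.4).
Mode = (α−1)/β = 41.3/7.4 = 5.581.
Mean = α/β = 42.3/7.4 = 5.716.
Mean > mode: the posterior has a right tail.

μ_MAP = 5.581, E[μ|data] = 5.716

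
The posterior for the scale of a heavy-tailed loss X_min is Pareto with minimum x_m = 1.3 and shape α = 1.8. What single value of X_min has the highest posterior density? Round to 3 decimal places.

1.300

The Pareto density is strictly decreasing on [x_m, ∞), so the mode is x_m = 1.300.
Mean = α·x_m/(α−1) = 1.8·1.3/0.8 = 2.925.
This is the posterior mode — the MAP estimate.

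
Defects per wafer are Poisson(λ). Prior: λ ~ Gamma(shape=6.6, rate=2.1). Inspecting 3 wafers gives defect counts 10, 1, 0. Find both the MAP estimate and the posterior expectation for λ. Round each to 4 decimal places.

Σ counts = 11. Posterior: Gamma(shape = 6.6+11 = 17.6, rate = 2.1+3 = 5.1).
Mode = (α−1)/β = 16.6/5.1 = 3.2549.
Mean = α/β = 17.6/5.1 = 3.4510.
The mean is pulled above the mode by the posterior's right skew.

MAP: 3.2549. Posterior mean: 3.4510.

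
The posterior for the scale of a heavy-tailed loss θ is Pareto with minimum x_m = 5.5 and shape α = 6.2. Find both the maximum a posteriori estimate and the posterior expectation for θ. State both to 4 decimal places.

MAP = 5.5000, posterior mean = 6.5577

The Pareto density is strictly decreasing on [x_m, ∞), so the mode is x_m = 5.5000.
Mean = α·x_m/(α−1) = 6.2·5.5/5.2 = 6.5577.
Mean > mode: the posterior has a right tail.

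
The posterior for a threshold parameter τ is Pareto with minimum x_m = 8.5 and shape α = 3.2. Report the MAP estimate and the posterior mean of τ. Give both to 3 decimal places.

τ_MAP = 8.500, E[τ|data] = 12.364

The Pareto density is strictly decreasing on [x_m, ∞), so the mode is x_m = 8.500.
Mean = α·x_m/(α−1) = 3.2·8.5/2.2 = 12.364.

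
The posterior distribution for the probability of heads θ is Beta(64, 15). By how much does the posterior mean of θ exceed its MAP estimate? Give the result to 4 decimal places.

-0.0081

Mode = (64−1)/(64+15−2) = 63/77 = 0.8182.
Mean = 64/(64+15) = 64/79 = 0.8101.
Difference = 0.8101 − 0.8182 = -0.0081.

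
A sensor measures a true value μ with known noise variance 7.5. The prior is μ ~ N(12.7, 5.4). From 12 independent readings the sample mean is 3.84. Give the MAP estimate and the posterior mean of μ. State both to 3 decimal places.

MAP = 4.759, posterior mean = 4.759

Posterior for μ is Normal. Precision-weighted mean: (1/5.4·12.7 + 12/7.5·3.84) / (1/5.4 + 12/7.5) = 4.759.
A Normal posterior is symmetric, so mode = mean.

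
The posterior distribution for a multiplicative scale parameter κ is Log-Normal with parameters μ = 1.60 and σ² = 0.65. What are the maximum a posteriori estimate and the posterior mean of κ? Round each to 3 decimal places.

κ_MAP = 2.586, E[κ|data] = 6.855

Mode = exp(μ − σ²) = exp(0.95) = 2.586.
Mean = exp(μ + σ²/2) = exp(1.925) = 6.855.
Right-skewed posterior ⇒ mode < mean.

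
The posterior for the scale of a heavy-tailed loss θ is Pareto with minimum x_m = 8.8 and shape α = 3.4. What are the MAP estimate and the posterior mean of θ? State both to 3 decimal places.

The Pareto density is strictly decreasing on [x_m, ∞), so the mode is x_m = 8.800.
Mean = α·x_m/(α−1) = 3.4·8.8/2.4 = 12.467.

MAP: 8.800. Posterior mean: 12.467.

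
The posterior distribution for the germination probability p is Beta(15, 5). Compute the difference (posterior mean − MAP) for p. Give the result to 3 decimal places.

-0.028

Mode = (15−1)/(15+5−2) = 14/18 = 0.778.
Mean = 15/(15+5) = 15/20 = 0.750.
Difference = 0.750 − 0.778 = -0.028.
The mean is pulled below the mode by the posterior's left skew.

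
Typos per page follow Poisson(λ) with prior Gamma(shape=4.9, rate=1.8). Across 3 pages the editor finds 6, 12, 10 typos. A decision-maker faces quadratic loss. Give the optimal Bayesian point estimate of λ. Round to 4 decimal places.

6.8542

Σ counts = 28. Posterior: Gamma(shape = 4.9+28 = 32.9, rate = 1.8+3 = 4.8).
Mode = (α−1)/β = 31.9/4.8 = 6.6458.
Mean = α/β = 32.9/4.8 = 6.8542.
Quadratic loss ⇒ the optimal estimator is the posterior mean.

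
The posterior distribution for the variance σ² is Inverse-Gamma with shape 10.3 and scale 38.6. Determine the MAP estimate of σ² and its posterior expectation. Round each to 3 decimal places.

Mode = β/(α+1) = 38.6/11.3 = 3.416.
Mean = β/(α−1) = 38.6/9.3 = 4.151.

σ²_MAP = 3.416, E[σ²|data] = 4.151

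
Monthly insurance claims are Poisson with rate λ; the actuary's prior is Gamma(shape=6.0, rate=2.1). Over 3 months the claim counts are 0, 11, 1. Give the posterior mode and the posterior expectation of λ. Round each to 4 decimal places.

MAP: 3.3333. Posterior mean: 3.5294.

Σ counts = 12. Posterior: Gamma(shape = 6.0+12 = 18.0, rate = 2.1+3 = 5.1).
Mode = (α−1)/β = 17.0/5.1 = 3.3333.
Mean = α/β = 18.0/5.1 = 3.5294.
Mean > mode: the posterior has a right tail.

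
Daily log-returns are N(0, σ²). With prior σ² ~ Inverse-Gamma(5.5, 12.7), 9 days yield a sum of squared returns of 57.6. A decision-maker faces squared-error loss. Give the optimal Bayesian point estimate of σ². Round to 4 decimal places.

4.6111

Posterior: Inverse-Gamma(shape = 5.5+9/2 = 10.0, scale = 12.7+57.6/2 = 41.5).
Mode = β/(α+1) = 41.5/11.0 = 3.7727.
Mean = β/(α−1) = 41.5/9.0 = 4.6111.
Squared-error loss ⇒ the optimal estimator is the posterior mean.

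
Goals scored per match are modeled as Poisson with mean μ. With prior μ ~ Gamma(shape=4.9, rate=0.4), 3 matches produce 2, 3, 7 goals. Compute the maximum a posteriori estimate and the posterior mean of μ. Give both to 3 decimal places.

MAP = 4.676, posterior mean = 4.971

Σ counts = 12. Posterior: Gamma(shape = 4.9+12 = 16.9, rate = 0.4+3 = 3.4).
Mode = (α−1)/β = 15.9/3.4 = 4.676.
Mean = α/β = 16.9/3.4 = 4.971.
Right-skewed posterior ⇒ mode < mean.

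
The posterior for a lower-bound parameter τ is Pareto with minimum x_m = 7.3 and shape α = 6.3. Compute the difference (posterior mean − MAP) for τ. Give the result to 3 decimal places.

The Pareto density is strictly decreasing on [x_m, ∞), so the mode is x_m = 7.300.
Mean = α·x_m/(α−1) = 6.3·7.3/5.3 = 8.677.
Difference = 8.677 − 7.300 = 1.377.

1.377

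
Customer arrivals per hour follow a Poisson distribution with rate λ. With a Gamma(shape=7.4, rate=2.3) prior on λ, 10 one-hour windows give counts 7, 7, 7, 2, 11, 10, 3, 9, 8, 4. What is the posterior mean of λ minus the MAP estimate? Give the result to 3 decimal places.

0.081

Σ counts = 68. Posterior: Gamma(shape = 7.4+68 = 75.4, rate = 2.3+10 = 12.3).
Mode = (α−1)/β = 74.4/12.3 = 6.049.
Mean = α/β = 75.4/12.3 = 6.130.
Difference = 6.130 − 6.049 = 0.081.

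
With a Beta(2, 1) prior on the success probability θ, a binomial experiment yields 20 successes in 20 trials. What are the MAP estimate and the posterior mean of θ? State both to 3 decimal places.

MAP = 1.000, posterior mean = 0.957

Posterior: Beta(2+20, 1+0) = Beta(22, 1).
Since β = 1 ≤ 1 and α > 1, the Beta density is monotone increasing on [0,1]; the mode is at 1.
Mean = 22/(22+1) = 0.957.
The posterior is left-skewed, so the mode exceeds the mean.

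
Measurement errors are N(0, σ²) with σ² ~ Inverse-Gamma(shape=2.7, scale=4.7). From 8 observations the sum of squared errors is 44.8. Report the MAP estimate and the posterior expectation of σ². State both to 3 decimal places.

Posterior: Inverse-Gamma(shape = 2.7+8/2 = 6.7, scale = 4.7+44.8/2 = 27.1).
Mode = β/(α+1) = 27.1/7.7 = 3.519.
Mean = β/(α−1) = 27.1/5.7 = 4.754.
Mean > mode: the posterior has a right tail.

MAP = 3.519; posterior mean = 4.754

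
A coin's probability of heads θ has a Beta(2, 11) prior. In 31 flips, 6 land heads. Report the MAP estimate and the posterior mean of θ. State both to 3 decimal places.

MAP = 0.167, posterior mean = 0.182

Posterior: Beta(2+6, 11+25) = Beta(8, 36).
Mode = (8−1)/(8+36−2) = 7/42 = 0.167.
Mean = 8/(8+36) = 8/44 = 0.182.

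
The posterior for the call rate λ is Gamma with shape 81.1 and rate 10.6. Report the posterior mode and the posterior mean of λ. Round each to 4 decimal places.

MAP = 7.5566; posterior mean = 7.6509

Mode = (α−1)/β = 80.1/10.6 = 7.5566.
Mean = α/β = 81.1/10.6 = 7.6509.
Right-skewed posterior ⇒ mode < mean.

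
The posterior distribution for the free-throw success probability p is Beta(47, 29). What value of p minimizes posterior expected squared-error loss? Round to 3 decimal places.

Mode = (47−1)/(47+29−2) = 46/74 = 0.622.
Mean = 47/(47+29) = 47/76 = 0.618.
Squared-error loss ⇒ the optimal estimator is the posterior mean.

0.618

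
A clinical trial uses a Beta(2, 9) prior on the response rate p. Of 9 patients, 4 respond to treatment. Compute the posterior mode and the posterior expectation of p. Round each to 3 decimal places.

posterior mode = 0.278, posterior expectation = 0.300

Posterior: Beta(2+4, 9+5) = Beta(6, 14).
Mode = (6−1)/(6+14−2) = 5/18 = 0.278.
Mean = 6/(6+14) = 6/20 = 0.300.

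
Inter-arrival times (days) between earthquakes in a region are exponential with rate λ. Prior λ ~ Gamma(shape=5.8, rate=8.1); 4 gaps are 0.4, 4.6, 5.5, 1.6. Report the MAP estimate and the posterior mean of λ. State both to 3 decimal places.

Σ times = 12.1. Posterior: Gamma(shape = 5.8+4 = 9.8, rate = 8.1+12.1 = 20.2).
Mode = (α−1)/β = 8.8/20.2 = 0.436.
Mean = α/β = 9.8/20.2 = 0.485.
The posterior is right-skewed, so the mean exceeds the mode.

MAP = 0.436; posterior mean = 0.485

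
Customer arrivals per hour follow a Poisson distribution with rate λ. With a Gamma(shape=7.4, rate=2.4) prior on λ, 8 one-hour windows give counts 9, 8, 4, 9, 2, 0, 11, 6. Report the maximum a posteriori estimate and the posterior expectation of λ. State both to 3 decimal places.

Σ counts = 49. Posterior: Gamma(shape = 7.4+49 = 56.4, rate = 2.4+8 = 10.4).
Mode = (α−1)/β = 55.4/10.4 = 5.327.
Mean = α/β = 56.4/10.4 = 5.423.

λ_MAP = 5.327, E[λ|data] = 5.423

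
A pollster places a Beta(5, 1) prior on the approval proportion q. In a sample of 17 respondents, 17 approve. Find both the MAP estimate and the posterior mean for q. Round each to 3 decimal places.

Posterior: Beta(5+17, 1+0) = Beta(22, 1).
Since β = 1 ≤ 1 and α > 1, the Beta density is monotone increasing on [0,1]; the mode is at 1.
Mean = 22/(22+1) = 0.957.
The mean is pulled below the mode by the posterior's left skew.

MAP estimate = 1.000, posterior mean = 0.957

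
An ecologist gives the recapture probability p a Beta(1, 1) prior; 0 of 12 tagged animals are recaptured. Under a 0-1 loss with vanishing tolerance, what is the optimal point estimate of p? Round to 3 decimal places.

Posterior: Beta(1+0, 1+12) = Beta(1, 13).
Since α = 1 ≤ 1 and β > 1, the Beta density is monotone decreasing on [0,1]; the mode is at 0.
Mean = 1/(1+13) = 0.071.
This is the posterior mode — the MAP estimate.

0.000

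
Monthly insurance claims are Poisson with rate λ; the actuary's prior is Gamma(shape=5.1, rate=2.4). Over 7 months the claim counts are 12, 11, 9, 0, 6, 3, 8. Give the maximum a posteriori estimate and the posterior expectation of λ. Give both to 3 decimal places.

Σ counts = 49. Posterior: Gamma(shape = 5.1+49 = 54.1, rate = 2.4+7 = 9.4).
Mode = (α−1)/β = 53.1/9.4 = 5.649.
Mean = α/β = 54.1/9.4 = 5.755.

MAP = 5.649; posterior mean = 5.755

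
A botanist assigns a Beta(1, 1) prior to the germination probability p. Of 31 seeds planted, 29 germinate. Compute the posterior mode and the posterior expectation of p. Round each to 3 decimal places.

posterior mode = 0.935, posterior expectation = 0.909

Posterior: Beta(1+29, 1+2) = Beta(30, 3).
Mode = (30−1)/(30+3−2) = 29/31 = 0.935.
Mean = 30/(30+3) = 30/33 = 0.909.
Mode > mean: the posterior has a left tail.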